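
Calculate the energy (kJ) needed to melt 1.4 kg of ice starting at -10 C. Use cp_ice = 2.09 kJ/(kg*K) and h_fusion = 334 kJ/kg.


Sensible heat = cp * dT = 2.09 * 10 = 20.9 kJ/kg
Total per kg = 20.9 + 334 = 354.9 kJ/kg
Q = m * total = 1.4 * 354.9
Q = 496.9 kJ

496.9


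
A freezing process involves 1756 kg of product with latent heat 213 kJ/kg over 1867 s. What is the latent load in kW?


Q_lat = m * h_fg / t
Q_lat = 1756 * 213 / 1867
Q_lat = 200.34 kW

200.34


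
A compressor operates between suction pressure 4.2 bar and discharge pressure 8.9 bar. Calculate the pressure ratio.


PR = P_high / P_low
PR = 8.9 / 4.2
PR = 2.119

2.119


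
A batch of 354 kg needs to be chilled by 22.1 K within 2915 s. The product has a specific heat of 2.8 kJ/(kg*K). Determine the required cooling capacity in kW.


Q = m * cp * dT / t
Q = 354 * 2.8 * 22.1 / 2915
Q = 7.515 kW

7.515


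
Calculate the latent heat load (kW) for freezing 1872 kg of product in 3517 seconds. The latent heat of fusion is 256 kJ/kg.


Q_lat = m * h_fg / t
Q_lat = 1872 * 256 / 3517
Q_lat = 136.26 kW

136.26


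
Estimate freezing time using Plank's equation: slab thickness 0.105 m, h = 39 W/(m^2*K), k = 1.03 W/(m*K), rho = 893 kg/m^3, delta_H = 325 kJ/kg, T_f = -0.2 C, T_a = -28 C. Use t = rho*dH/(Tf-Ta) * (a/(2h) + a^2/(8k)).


dT = -0.2 - (-28) = 27.8 K
term1 = a/(2h) = 0.105/(2*39) = 0.001346153846
term2 = a^2/(8k) = 0.105^2/(8*1.03) = 0.001337985437
t = rho*dH*1000/dT * (term1 + term2)
t = 893*325*1000/27.8 * (0.001346153846 + 0.001337985437)
t = 28022 s

28022


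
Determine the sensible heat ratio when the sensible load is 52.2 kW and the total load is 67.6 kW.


SHR = Q_sensible / Q_total
SHR = 52.2 / 67.6
SHR = 0.772

0.772


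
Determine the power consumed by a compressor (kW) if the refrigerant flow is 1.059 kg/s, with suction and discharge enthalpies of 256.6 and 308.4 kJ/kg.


dh = 308.4 - 256.6 = 51.8 kJ/kg
W = m_dot * dh = 1.059 * 51.8 = 54.86 kW

54.86


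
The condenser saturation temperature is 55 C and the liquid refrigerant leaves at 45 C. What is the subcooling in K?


Subcooling = T_cond - T_liquid
Subcooling = 55 - 45
Subcooling = 10 K

10


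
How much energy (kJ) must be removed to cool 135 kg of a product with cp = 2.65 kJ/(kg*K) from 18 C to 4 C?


dT = 18 - (4) = 14 K
Q = m * cp * dT = 135 * 2.65 * 14
Q = 5009 kJ

5009


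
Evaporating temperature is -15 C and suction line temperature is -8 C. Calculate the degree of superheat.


Superheat = T_suction - T_evap
Superheat = -8 - (-15)
Superheat = 7 K

7


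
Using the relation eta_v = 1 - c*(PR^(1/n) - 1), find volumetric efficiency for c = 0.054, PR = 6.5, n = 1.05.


PR^(1/n) = 6.5^(1/1.05) = 5.9457028
eta_v = 1 - 0.054 * (5.9457028 - 1)
eta_v = 0.7329

0.7329


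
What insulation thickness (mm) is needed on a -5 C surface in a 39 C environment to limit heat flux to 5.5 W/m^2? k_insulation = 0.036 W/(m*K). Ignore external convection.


dT = 39 - (-5) = 44 K
thickness = k * dT / q_max * 1000
thickness = 0.036 * 44 / 5.5 * 1000
thickness = 288.0 mm

288.0


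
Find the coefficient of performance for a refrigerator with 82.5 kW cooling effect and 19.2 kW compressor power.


COP = Q_evap / W
COP = 82.5 / 19.2
COP = 4.297

4.297


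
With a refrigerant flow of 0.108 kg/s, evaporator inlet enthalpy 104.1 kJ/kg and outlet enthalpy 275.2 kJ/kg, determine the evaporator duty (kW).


dh = 275.2 - 104.1 = 171.1 kJ/kg
Q_evap = m_dot * dh = 0.108 * 171.1
Q_evap = 18.48 kW

18.48


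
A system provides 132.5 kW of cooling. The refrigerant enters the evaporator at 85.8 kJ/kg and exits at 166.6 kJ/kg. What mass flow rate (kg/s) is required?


dh = 166.6 - 85.8 = 80.8 kJ/kg
m_dot = Q / dh = 132.5 / 80.8 = 1.6399 kg/s

1.6399


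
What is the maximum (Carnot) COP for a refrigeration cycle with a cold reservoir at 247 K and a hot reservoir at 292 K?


dT = 292 - 247 = 45 K
COP_carnot = T_cold / dT = 247 / 45
COP_carnot = 5.489

5.489


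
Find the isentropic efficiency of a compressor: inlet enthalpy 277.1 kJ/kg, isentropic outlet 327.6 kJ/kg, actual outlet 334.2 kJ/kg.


dh_ideal = 327.6 - 277.1 = 50.5 kJ/kg
dh_actual = 334.2 - 277.1 = 57.1 kJ/kg
eta_s = dh_ideal / dh_actual = 50.5 / 57.1
eta_s = 0.8844

0.8844


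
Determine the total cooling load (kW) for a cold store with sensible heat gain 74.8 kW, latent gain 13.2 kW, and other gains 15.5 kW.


Q_total = Q_s + Q_l + Q_misc
Q_total = 74.8 + 13.2 + 15.5
Q_total = 103.5 kW

103.5


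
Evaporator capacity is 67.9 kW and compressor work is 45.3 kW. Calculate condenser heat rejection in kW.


Q_cond = Q_evap + W
Q_cond = 67.9 + 45.3
Q_cond = 113.2 kW

113.2


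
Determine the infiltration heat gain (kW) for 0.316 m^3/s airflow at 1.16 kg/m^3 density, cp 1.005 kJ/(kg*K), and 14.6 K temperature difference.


Q = V_dot * rho * cp * dT
Q = 0.316 * 1.16 * 1.005 * 14.6
Q = 5.379 kW

5.379


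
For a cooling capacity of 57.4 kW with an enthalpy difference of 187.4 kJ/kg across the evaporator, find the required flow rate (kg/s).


m_dot = Q / dh
m_dot = 57.4 / 187.4
m_dot = 0.3063 kg/s

0.3063


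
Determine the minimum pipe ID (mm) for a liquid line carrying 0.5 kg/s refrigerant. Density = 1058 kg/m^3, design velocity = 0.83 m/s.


A = m_dot / (rho * v) = 0.5 / (1058 * 0.83) = 0.0005693852916 m^2
d = sqrt(4*A/pi) * 1000
d = 26.9 mm

26.9


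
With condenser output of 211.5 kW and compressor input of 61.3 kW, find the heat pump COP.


COP_hp = Q_cond / W
COP_hp = 211.5 / 61.3
COP_hp = 3.45

3.45


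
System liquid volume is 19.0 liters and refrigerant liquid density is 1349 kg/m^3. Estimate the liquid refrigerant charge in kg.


Charge = V * rho / 1000
Charge = 19.0 * 1349 / 1000
Charge = 25.63 kg

25.63


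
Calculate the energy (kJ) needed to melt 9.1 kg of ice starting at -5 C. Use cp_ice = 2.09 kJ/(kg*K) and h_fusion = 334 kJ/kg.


Sensible heat = cp * dT = 2.09 * 5 = 10.45 kJ/kg
Total per kg = 10.45 + 334 = 344.45 kJ/kg
Q = m * total = 9.1 * 344.45
Q = 3134.5 kJ

3134.5


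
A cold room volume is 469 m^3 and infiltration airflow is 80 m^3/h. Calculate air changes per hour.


ACH = flow / volume
ACH = 80 / 469
ACH = 0.171

0.171


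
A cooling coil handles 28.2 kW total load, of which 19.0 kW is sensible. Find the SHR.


SHR = Q_sensible / Q_total
SHR = 19.0 / 28.2
SHR = 0.674

0.674


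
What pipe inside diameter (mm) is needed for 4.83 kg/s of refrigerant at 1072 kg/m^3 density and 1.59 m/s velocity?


A = m_dot / (rho * v) = 4.83 / (1072 * 1.59) = 0.002833708814 m^2
d = sqrt(4*A/pi) * 1000
d = 60.1 mm

60.1


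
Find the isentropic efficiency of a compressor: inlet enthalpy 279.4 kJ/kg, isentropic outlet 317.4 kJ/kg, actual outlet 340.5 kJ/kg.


dh_ideal = 317.4 - 279.4 = 38.0 kJ/kg
dh_actual = 340.5 - 279.4 = 61.1 kJ/kg
eta_s = dh_ideal / dh_actual = 38.0 / 61.1
eta_s = 0.6219

0.6219


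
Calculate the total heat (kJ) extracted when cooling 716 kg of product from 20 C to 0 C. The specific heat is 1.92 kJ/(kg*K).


dT = 20 - (0) = 20 K
Q = m * cp * dT = 716 * 1.92 * 20
Q = 27494 kJ

27494


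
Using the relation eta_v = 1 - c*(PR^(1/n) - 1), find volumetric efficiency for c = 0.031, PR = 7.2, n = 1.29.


PR^(1/n) = 7.2^(1/1.29) = 4.61954109
eta_v = 1 - 0.031 * (4.61954109 - 1)
eta_v = 0.8878

0.8878


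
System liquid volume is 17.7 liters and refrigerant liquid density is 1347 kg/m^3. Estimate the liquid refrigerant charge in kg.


Charge = V * rho / 1000
Charge = 17.7 * 1347 / 1000
Charge = 23.84 kg

23.84


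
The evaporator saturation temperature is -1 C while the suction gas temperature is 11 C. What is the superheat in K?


Superheat = T_suction - T_evap
Superheat = 11 - (-1)
Superheat = 12 K

12


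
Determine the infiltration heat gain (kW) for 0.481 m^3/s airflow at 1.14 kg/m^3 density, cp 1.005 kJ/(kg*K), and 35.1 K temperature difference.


Q = V_dot * rho * cp * dT
Q = 0.481 * 1.14 * 1.005 * 35.1
Q = 19.343 kW

19.343


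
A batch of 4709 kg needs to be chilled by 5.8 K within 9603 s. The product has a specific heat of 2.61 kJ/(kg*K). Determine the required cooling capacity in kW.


Q = m * cp * dT / t
Q = 4709 * 2.61 * 5.8 / 9603
Q = 7.423 kW

7.423


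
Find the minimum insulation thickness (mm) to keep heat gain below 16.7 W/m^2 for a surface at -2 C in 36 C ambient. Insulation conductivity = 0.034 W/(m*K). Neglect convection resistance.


dT = 36 - (-2) = 38 K
thickness = k * dT / q_max * 1000
thickness = 0.034 * 38 / 16.7 * 1000
thickness = 77.4 mm

77.4


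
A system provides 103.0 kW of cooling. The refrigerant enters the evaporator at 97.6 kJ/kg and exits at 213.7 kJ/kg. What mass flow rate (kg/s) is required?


dh = 213.7 - 97.6 = 116.1 kJ/kg
m_dot = Q / dh = 103.0 / 116.1 = 0.8872 kg/s

0.8872


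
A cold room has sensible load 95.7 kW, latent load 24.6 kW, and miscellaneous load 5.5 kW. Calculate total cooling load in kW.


Q_total = Q_s + Q_l + Q_misc
Q_total = 95.7 + 24.6 + 5.5
Q_total = 125.8 kW

125.8


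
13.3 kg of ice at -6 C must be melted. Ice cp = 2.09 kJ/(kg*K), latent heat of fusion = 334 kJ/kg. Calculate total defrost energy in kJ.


Sensible heat = cp * dT = 2.09 * 6 = 12.54 kJ/kg
Total per kg = 12.54 + 334 = 346.54 kJ/kg
Q = m * total = 13.3 * 346.54
Q = 4609.0 kJ

4609.0


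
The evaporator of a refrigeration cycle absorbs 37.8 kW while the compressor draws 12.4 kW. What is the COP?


COP = Q_evap / W
COP = 37.8 / 12.4
COP = 3.048

3.048


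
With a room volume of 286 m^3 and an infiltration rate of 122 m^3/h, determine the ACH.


ACH = flow / volume
ACH = 122 / 286
ACH = 0.427

0.427


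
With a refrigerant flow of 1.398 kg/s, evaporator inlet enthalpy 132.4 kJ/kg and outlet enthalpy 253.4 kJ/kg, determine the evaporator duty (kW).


dh = 253.4 - 132.4 = 121.0 kJ/kg
Q_evap = m_dot * dh = 1.398 * 121.0
Q_evap = 169.16 kW

169.16


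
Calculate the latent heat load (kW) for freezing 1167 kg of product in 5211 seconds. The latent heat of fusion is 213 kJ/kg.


Q_lat = m * h_fg / t
Q_lat = 1167 * 213 / 5211
Q_lat = 47.7 kW

47.7


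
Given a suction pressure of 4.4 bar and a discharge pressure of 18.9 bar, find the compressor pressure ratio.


PR = P_high / P_low
PR = 18.9 / 4.4
PR = 4.295

4.295


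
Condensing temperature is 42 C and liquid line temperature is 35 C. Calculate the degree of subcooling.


Subcooling = T_cond - T_liquid
Subcooling = 42 - 35
Subcooling = 7 K

7


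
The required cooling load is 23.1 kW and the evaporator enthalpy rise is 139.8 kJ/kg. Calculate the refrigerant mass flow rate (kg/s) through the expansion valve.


m_dot = Q / dh
m_dot = 23.1 / 139.8
m_dot = 0.1652 kg/s

0.1652


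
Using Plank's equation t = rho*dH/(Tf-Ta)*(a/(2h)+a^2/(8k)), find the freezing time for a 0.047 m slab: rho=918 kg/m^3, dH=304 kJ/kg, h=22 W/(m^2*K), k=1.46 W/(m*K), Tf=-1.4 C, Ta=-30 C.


dT = -1.4 - (-30) = 28.6 K
term1 = a/(2h) = 0.047/(2*22) = 0.001068181818
term2 = a^2/(8k) = 0.047^2/(8*1.46) = 0.0001891267123
t = rho*dH*1000/dT * (term1 + term2)
t = 918*304*1000/28.6 * (0.001068181818 + 0.0001891267123)
t = 12269 s

12269


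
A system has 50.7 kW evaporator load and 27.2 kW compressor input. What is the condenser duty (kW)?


Q_cond = Q_evap + W
Q_cond = 50.7 + 27.2
Q_cond = 77.9 kW

77.9


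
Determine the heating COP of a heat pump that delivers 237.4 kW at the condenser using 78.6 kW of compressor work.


COP_hp = Q_cond / W
COP_hp = 237.4 / 78.6
COP_hp = 3.02

3.02


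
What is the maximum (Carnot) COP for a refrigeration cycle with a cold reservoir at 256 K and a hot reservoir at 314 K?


dT = 314 - 256 = 58 K
COP_carnot = T_cold / dT = 256 / 58
COP_carnot = 4.414

4.414


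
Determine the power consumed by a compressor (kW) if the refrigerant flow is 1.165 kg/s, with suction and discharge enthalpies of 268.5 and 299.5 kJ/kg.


dh = 299.5 - 268.5 = 31.0 kJ/kg
W = m_dot * dh = 1.165 * 31.0 = 36.12 kW

36.12


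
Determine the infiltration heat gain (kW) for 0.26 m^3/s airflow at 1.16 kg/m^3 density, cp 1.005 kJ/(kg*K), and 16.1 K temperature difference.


Q = V_dot * rho * cp * dT
Q = 0.26 * 1.16 * 1.005 * 16.1
Q = 4.88 kW

4.88


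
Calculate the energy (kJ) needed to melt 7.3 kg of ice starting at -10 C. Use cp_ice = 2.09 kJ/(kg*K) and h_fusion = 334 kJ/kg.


Sensible heat = cp * dT = 2.09 * 10 = 20.9 kJ/kg
Total per kg = 20.9 + 334 = 354.9 kJ/kg
Q = m * total = 7.3 * 354.9
Q = 2590.8 kJ

2590.8


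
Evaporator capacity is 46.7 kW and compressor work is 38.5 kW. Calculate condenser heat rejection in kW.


Q_cond = Q_evap + W
Q_cond = 46.7 + 38.5
Q_cond = 85.2 kW

85.2


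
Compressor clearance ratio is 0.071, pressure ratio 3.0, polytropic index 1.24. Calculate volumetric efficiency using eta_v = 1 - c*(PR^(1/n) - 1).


PR^(1/n) = 3.0^(1/1.24) = 2.42535439
eta_v = 1 - 0.071 * (2.42535439 - 1)
eta_v = 0.8988

0.8988


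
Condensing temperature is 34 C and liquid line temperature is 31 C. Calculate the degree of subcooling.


Subcooling = T_cond - T_liquid
Subcooling = 34 - 31
Subcooling = 3 K

3


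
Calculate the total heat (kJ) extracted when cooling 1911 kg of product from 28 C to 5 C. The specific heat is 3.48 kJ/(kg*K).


dT = 28 - (5) = 23 K
Q = m * cp * dT = 1911 * 3.48 * 23
Q = 152956 kJ

152956


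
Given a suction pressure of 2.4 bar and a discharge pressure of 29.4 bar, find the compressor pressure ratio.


PR = P_high / P_low
PR = 29.4 / 2.4
PR = 12.25

12.25


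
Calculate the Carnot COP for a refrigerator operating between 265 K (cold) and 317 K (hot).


dT = 317 - 265 = 52 K
COP_carnot = T_cold / dT = 265 / 52
COP_carnot = 5.096

5.096


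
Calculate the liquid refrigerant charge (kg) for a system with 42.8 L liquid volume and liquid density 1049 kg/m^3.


Charge = V * rho / 1000
Charge = 42.8 * 1049 / 1000
Charge = 44.9 kg

44.9


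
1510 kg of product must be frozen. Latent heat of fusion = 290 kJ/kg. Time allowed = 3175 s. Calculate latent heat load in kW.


Q_lat = m * h_fg / t
Q_lat = 1510 * 290 / 3175
Q_lat = 137.92 kW

137.92


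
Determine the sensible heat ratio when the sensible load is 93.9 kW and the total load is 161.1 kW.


SHR = Q_sensible / Q_total
SHR = 93.9 / 161.1
SHR = 0.583

0.583


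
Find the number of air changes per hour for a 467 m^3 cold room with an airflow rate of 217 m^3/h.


ACH = flow / volume
ACH = 217 / 467
ACH = 0.465

0.465


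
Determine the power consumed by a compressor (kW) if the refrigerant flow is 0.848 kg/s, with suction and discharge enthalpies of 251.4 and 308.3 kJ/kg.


dh = 308.3 - 251.4 = 56.9 kJ/kg
W = m_dot * dh = 0.848 * 56.9 = 48.25 kW

48.25


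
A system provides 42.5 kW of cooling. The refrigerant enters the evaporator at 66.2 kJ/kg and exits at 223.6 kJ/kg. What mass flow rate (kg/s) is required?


dh = 223.6 - 66.2 = 157.4 kJ/kg
m_dot = Q / dh = 42.5 / 157.4 = 0.27 kg/s

0.27


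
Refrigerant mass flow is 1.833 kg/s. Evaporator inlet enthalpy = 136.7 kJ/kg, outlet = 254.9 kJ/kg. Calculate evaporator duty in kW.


dh = 254.9 - 136.7 = 118.2 kJ/kg
Q_evap = m_dot * dh = 1.833 * 118.2
Q_evap = 216.66 kW

216.66


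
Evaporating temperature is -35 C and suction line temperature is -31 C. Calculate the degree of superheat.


Superheat = T_suction - T_evap
Superheat = -31 - (-35)
Superheat = 4 K

4


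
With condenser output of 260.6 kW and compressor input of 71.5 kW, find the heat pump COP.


COP_hp = Q_cond / W
COP_hp = 260.6 / 71.5
COP_hp = 3.645

3.645


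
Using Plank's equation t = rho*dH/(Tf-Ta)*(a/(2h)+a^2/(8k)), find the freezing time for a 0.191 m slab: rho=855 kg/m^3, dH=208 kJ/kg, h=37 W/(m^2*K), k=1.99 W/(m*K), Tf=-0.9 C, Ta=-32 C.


dT = -0.9 - (-32) = 31.1 K
term1 = a/(2h) = 0.191/(2*37) = 0.002581081081
term2 = a^2/(8k) = 0.191^2/(8*1.99) = 0.002291520101
t = rho*dH*1000/dT * (term1 + term2)
t = 855*208*1000/31.1 * (0.002581081081 + 0.002291520101)
t = 27863 s

27863


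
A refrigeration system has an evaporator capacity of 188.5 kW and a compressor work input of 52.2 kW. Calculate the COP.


COP = Q_evap / W
COP = 188.5 / 52.2
COP = 3.611

3.611


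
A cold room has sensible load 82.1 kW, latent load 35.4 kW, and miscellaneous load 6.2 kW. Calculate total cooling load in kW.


Q_total = Q_s + Q_l + Q_misc
Q_total = 82.1 + 35.4 + 6.2
Q_total = 123.7 kW

123.7


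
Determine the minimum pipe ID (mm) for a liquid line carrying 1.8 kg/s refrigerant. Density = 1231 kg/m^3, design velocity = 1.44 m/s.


A = m_dot / (rho * v) = 1.8 / (1231 * 1.44) = 0.001015434606 m^2
d = sqrt(4*A/pi) * 1000
d = 36.0 mm

36.0


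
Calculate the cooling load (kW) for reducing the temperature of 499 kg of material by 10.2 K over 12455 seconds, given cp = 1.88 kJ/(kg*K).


Q = m * cp * dT / t
Q = 499 * 1.88 * 10.2 / 12455
Q = 0.768 kW

0.768


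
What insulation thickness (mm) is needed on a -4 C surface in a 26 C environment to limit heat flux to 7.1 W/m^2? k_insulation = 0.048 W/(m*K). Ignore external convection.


dT = 26 - (-4) = 30 K
thickness = k * dT / q_max * 1000
thickness = 0.048 * 30 / 7.1 * 1000
thickness = 202.8 mm

202.8


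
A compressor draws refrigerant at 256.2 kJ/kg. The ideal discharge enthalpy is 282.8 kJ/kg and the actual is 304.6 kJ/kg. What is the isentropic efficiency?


dh_ideal = 282.8 - 256.2 = 26.6 kJ/kg
dh_actual = 304.6 - 256.2 = 48.4 kJ/kg
eta_s = dh_ideal / dh_actual = 26.6 / 48.4
eta_s = 0.5496

0.5496


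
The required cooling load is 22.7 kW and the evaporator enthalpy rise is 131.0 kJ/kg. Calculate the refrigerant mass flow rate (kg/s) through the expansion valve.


m_dot = Q / dh
m_dot = 22.7 / 131.0
m_dot = 0.1733 kg/s

0.1733


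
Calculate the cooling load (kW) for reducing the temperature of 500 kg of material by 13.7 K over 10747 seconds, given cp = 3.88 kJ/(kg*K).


Q = m * cp * dT / t
Q = 500 * 3.88 * 13.7 / 10747
Q = 2.473 kW

2.473


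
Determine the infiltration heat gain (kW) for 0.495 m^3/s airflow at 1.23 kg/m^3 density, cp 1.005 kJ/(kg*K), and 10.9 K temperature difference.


Q = V_dot * rho * cp * dT
Q = 0.495 * 1.23 * 1.005 * 10.9
Q = 6.67 kW

6.67


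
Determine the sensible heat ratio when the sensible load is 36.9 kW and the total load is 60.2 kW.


SHR = Q_sensible / Q_total
SHR = 36.9 / 60.2
SHR = 0.613

0.613


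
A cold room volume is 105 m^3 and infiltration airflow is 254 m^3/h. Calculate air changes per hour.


ACH = flow / volume
ACH = 254 / 105
ACH = 2.419

2.419


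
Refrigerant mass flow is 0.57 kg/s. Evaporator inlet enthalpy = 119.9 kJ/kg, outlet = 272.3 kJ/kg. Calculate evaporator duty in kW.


dh = 272.3 - 119.9 = 152.4 kJ/kg
Q_evap = m_dot * dh = 0.57 * 152.4
Q_evap = 86.87 kW

86.87


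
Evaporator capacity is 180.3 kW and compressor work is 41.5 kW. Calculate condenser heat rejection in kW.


Q_cond = Q_evap + W
Q_cond = 180.3 + 41.5
Q_cond = 221.8 kW

221.8


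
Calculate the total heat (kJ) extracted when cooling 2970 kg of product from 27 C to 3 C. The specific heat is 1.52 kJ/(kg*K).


dT = 27 - (3) = 24 K
Q = m * cp * dT = 2970 * 1.52 * 24
Q = 108346 kJ

108346


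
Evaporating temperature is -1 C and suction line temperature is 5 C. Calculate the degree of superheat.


Superheat = T_suction - T_evap
Superheat = 5 - (-1)
Superheat = 6 K

6


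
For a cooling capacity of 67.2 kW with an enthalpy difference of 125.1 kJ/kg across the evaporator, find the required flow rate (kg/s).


m_dot = Q / dh
m_dot = 67.2 / 125.1
m_dot = 0.5372 kg/s

0.5372


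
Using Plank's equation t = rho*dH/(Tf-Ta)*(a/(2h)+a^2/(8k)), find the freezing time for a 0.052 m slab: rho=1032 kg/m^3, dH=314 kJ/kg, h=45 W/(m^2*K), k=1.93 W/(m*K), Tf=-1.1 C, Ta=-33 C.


dT = -1.1 - (-33) = 31.9 K
term1 = a/(2h) = 0.052/(2*45) = 0.0005777777778
term2 = a^2/(8k) = 0.052^2/(8*1.93) = 0.0001751295337
t = rho*dH*1000/dT * (term1 + term2)
t = 1032*314*1000/31.9 * (0.0005777777778 + 0.0001751295337)
t = 7648 s

7648


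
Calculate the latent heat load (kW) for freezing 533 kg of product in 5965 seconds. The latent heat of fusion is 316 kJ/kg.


Q_lat = m * h_fg / t
Q_lat = 533 * 316 / 5965
Q_lat = 28.24 kW

28.24


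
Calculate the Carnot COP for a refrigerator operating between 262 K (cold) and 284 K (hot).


dT = 284 - 262 = 22 K
COP_carnot = T_cold / dT = 262 / 22
COP_carnot = 11.909

11.909


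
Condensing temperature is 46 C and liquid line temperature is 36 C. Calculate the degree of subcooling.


Subcooling = T_cond - T_liquid
Subcooling = 46 - 36
Subcooling = 10 K

10


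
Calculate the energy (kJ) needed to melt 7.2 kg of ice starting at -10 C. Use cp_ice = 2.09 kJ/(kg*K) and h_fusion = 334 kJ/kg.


Sensible heat = cp * dT = 2.09 * 10 = 20.9 kJ/kg
Total per kg = 20.9 + 334 = 354.9 kJ/kg
Q = m * total = 7.2 * 354.9
Q = 2555.3 kJ

2555.3


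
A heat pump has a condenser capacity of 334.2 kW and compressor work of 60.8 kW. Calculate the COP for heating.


COP_hp = Q_cond / W
COP_hp = 334.2 / 60.8
COP_hp = 5.497

5.497


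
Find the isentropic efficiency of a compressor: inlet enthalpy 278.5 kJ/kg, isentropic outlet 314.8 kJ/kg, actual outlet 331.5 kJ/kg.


dh_ideal = 314.8 - 278.5 = 36.3 kJ/kg
dh_actual = 331.5 - 278.5 = 53.0 kJ/kg
eta_s = dh_ideal / dh_actual = 36.3 / 53.0
eta_s = 0.6849

0.6849


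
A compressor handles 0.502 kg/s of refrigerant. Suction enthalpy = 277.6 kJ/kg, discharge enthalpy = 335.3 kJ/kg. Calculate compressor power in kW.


dh = 335.3 - 277.6 = 57.7 kJ/kg
W = m_dot * dh = 0.502 * 57.7 = 28.97 kW

28.97


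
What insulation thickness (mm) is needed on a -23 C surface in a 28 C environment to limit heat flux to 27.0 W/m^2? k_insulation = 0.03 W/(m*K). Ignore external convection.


dT = 28 - (-23) = 51 K
thickness = k * dT / q_max * 1000
thickness = 0.03 * 51 / 27.0 * 1000
thickness = 56.7 mm

56.7


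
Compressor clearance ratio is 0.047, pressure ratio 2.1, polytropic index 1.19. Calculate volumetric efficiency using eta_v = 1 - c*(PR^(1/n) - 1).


PR^(1/n) = 2.1^(1/1.19) = 1.86540234
eta_v = 1 - 0.047 * (1.86540234 - 1)
eta_v = 0.9593

0.9593


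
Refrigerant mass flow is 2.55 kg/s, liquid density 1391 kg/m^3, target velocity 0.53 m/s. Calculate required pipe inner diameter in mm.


A = m_dot / (rho * v) = 2.55 / (1391 * 0.53) = 0.003458893425 m^2
d = sqrt(4*A/pi) * 1000
d = 66.4 mm

66.4


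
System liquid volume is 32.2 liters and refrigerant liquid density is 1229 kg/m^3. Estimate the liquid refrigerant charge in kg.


Charge = V * rho / 1000
Charge = 32.2 * 1229 / 1000
Charge = 39.57 kg

39.57


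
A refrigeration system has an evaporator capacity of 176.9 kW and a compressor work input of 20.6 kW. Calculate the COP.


COP = Q_evap / W
COP = 176.9 / 20.6
COP = 8.587

8.587


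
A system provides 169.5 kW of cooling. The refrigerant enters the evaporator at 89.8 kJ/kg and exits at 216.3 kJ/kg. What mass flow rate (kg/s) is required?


dh = 216.3 - 89.8 = 126.5 kJ/kg
m_dot = Q / dh = 169.5 / 126.5 = 1.3399 kg/s

1.3399


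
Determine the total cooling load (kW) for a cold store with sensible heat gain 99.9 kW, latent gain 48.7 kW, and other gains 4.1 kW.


Q_total = Q_s + Q_l + Q_misc
Q_total = 99.9 + 48.7 + 4.1
Q_total = 152.7 kW

152.7


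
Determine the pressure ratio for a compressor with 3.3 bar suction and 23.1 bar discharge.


PR = P_high / P_low
PR = 23.1 / 3.3
PR = 7.0

7.0


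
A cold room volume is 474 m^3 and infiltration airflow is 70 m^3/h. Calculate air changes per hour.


ACH = flow / volume
ACH = 70 / 474
ACH = 0.148

0.148


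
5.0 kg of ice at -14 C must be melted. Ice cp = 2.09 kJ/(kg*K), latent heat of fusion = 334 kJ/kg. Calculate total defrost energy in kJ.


Sensible heat = cp * dT = 2.09 * 14 = 29.26 kJ/kg
Total per kg = 29.26 + 334 = 363.26 kJ/kg
Q = m * total = 5.0 * 363.26
Q = 1816.3 kJ

1816.3


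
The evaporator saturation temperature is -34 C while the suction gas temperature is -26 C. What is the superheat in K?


Superheat = T_suction - T_evap
Superheat = -26 - (-34)
Superheat = 8 K

8


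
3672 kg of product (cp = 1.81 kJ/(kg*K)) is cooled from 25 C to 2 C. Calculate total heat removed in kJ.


dT = 25 - (2) = 23 K
Q = m * cp * dT = 3672 * 1.81 * 23
Q = 152865 kJ

152865


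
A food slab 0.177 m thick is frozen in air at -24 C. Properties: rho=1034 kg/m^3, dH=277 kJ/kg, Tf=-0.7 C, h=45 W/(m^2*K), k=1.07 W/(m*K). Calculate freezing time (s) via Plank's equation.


dT = -0.7 - (-24) = 23.3 K
term1 = a/(2h) = 0.177/(2*45) = 0.001966666667
term2 = a^2/(8k) = 0.177^2/(8*1.07) = 0.003659929907
t = rho*dH*1000/dT * (term1 + term2)
t = 1034*277*1000/23.3 * (0.001966666667 + 0.003659929907)
t = 69166 s

69166


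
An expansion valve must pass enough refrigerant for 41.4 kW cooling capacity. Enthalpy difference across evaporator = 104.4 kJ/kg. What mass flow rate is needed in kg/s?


m_dot = Q / dh
m_dot = 41.4 / 104.4
m_dot = 0.3966 kg/s

0.3966


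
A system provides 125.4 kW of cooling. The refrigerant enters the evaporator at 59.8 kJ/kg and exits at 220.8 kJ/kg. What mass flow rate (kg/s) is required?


dh = 220.8 - 59.8 = 161.0 kJ/kg
m_dot = Q / dh = 125.4 / 161.0 = 0.7789 kg/s

0.7789


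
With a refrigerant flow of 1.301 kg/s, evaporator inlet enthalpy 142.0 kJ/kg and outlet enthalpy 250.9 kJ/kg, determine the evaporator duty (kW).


dh = 250.9 - 142.0 = 108.9 kJ/kg
Q_evap = m_dot * dh = 1.301 * 108.9
Q_evap = 141.68 kW

141.68


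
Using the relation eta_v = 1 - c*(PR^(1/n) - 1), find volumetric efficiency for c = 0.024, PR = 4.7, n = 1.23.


PR^(1/n) = 4.7^(1/1.23) = 3.51901423
eta_v = 1 - 0.024 * (3.51901423 - 1)
eta_v = 0.9395

0.9395


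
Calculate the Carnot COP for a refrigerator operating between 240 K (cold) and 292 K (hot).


dT = 292 - 240 = 52 K
COP_carnot = T_cold / dT = 240 / 52
COP_carnot = 4.615

4.615


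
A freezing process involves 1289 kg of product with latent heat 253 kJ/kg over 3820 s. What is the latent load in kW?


Q_lat = m * h_fg / t
Q_lat = 1289 * 253 / 3820
Q_lat = 85.37 kW

85.37


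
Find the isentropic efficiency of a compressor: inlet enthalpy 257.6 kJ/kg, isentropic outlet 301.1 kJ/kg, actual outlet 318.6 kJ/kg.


dh_ideal = 301.1 - 257.6 = 43.5 kJ/kg
dh_actual = 318.6 - 257.6 = 61.0 kJ/kg
eta_s = dh_ideal / dh_actual = 43.5 / 61.0
eta_s = 0.7131

0.7131


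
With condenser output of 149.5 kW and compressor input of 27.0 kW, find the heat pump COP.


COP_hp = Q_cond / W
COP_hp = 149.5 / 27.0
COP_hp = 5.537

5.537


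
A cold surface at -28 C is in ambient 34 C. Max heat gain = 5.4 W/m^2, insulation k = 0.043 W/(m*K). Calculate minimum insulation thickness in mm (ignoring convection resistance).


dT = 34 - (-28) = 62 K
thickness = k * dT / q_max * 1000
thickness = 0.043 * 62 / 5.4 * 1000
thickness = 493.7 mm

493.7


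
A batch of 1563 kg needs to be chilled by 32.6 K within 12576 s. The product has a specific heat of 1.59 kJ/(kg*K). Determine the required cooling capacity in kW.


Q = m * cp * dT / t
Q = 1563 * 1.59 * 32.6 / 12576
Q = 6.442 kW

6.442


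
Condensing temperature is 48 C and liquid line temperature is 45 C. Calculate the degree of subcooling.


Subcooling = T_cond - T_liquid
Subcooling = 48 - 45
Subcooling = 3 K

3


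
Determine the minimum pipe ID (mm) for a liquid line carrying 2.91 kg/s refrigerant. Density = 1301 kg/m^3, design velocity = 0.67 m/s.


A = m_dot / (rho * v) = 2.91 / (1301 * 0.67) = 0.003338419356 m^2
d = sqrt(4*A/pi) * 1000
d = 65.2 mm

65.2


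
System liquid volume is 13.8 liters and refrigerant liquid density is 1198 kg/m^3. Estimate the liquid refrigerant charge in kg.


Charge = V * rho / 1000
Charge = 13.8 * 1198 / 1000
Charge = 16.53 kg

16.53


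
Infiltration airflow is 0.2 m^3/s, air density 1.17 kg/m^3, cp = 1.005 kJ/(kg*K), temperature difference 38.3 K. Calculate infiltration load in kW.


Q = V_dot * rho * cp * dT
Q = 0.2 * 1.17 * 1.005 * 38.3
Q = 9.007 kW

9.007


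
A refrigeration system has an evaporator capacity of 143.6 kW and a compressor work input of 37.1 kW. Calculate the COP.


COP = Q_evap / W
COP = 143.6 / 37.1
COP = 3.871

3.871


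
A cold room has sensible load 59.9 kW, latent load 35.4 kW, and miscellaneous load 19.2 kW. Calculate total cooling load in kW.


Q_total = Q_s + Q_l + Q_misc
Q_total = 59.9 + 35.4 + 19.2
Q_total = 114.5 kW

114.5


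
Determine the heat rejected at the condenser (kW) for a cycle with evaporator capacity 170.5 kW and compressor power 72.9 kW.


Q_cond = Q_evap + W
Q_cond = 170.5 + 72.9
Q_cond = 243.4 kW

243.4


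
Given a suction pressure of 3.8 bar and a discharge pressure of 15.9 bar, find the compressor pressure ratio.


PR = P_high / P_low
PR = 15.9 / 3.8
PR = 4.184

4.184


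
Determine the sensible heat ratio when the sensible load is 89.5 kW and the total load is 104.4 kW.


SHR = Q_sensible / Q_total
SHR = 89.5 / 104.4
SHR = 0.857

0.857


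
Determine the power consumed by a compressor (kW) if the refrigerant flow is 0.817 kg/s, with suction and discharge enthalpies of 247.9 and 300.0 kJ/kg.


dh = 300.0 - 247.9 = 52.1 kJ/kg
W = m_dot * dh = 0.817 * 52.1 = 42.57 kW

42.57


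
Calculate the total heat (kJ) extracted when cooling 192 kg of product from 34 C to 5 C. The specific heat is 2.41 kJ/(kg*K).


dT = 34 - (5) = 29 K
Q = m * cp * dT = 192 * 2.41 * 29
Q = 13419 kJ

13419


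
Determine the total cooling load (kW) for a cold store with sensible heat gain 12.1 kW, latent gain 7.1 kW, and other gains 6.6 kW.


Q_total = Q_s + Q_l + Q_misc
Q_total = 12.1 + 7.1 + 6.6
Q_total = 25.8 kW

25.8


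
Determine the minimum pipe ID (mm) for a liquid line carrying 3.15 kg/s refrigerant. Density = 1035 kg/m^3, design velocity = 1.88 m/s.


A = m_dot / (rho * v) = 3.15 / (1035 * 1.88) = 0.001618871415 m^2
d = sqrt(4*A/pi) * 1000
d = 45.4 mm

45.4


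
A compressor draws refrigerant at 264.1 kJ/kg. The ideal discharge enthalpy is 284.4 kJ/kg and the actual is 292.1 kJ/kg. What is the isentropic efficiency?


dh_ideal = 284.4 - 264.1 = 20.3 kJ/kg
dh_actual = 292.1 - 264.1 = 28.0 kJ/kg
eta_s = dh_ideal / dh_actual = 20.3 / 28.0
eta_s = 0.725

0.725


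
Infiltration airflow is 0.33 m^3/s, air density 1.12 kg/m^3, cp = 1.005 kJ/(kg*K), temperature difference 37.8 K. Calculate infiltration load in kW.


Q = V_dot * rho * cp * dT
Q = 0.33 * 1.12 * 1.005 * 37.8
Q = 14.041 kW

14.041


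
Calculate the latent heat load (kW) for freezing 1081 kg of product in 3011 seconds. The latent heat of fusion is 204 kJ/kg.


Q_lat = m * h_fg / t
Q_lat = 1081 * 204 / 3011
Q_lat = 73.24 kW

73.24


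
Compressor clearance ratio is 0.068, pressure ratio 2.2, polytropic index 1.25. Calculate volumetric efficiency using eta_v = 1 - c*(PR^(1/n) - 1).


PR^(1/n) = 2.2^(1/1.25) = 1.87904917
eta_v = 1 - 0.068 * (1.87904917 - 1)
eta_v = 0.9402

0.9402


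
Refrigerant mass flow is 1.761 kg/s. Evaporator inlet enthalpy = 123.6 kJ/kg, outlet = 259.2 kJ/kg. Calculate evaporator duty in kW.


dh = 259.2 - 123.6 = 135.6 kJ/kg
Q_evap = m_dot * dh = 1.761 * 135.6
Q_evap = 238.79 kW

238.79


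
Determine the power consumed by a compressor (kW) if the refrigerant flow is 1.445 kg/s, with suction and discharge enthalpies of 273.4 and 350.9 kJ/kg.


dh = 350.9 - 273.4 = 77.5 kJ/kg
W = m_dot * dh = 1.445 * 77.5 = 111.99 kW

111.99


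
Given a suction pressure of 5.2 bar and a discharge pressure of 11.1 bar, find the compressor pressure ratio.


PR = P_high / P_low
PR = 11.1 / 5.2
PR = 2.135

2.135


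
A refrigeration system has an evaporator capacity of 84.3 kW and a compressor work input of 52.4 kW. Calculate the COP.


COP = Q_evap / W
COP = 84.3 / 52.4
COP = 1.609

1.609


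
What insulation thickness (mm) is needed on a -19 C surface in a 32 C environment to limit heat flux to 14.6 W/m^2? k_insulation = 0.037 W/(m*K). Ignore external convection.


dT = 32 - (-19) = 51 K
thickness = k * dT / q_max * 1000
thickness = 0.037 * 51 / 14.6 * 1000
thickness = 129.2 mm

129.2


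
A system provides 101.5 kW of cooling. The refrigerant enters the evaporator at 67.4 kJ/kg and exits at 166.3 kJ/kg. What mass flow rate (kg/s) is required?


dh = 166.3 - 67.4 = 98.9 kJ/kg
m_dot = Q / dh = 101.5 / 98.9 = 1.0263 kg/s

1.0263


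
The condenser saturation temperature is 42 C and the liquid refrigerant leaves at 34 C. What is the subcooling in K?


Subcooling = T_cond - T_liquid
Subcooling = 42 - 34
Subcooling = 8 K

8


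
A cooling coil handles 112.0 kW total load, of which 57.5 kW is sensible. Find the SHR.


SHR = Q_sensible / Q_total
SHR = 57.5 / 112.0
SHR = 0.513

0.513


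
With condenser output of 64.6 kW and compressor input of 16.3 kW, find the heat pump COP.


COP_hp = Q_cond / W
COP_hp = 64.6 / 16.3
COP_hp = 3.963

3.963


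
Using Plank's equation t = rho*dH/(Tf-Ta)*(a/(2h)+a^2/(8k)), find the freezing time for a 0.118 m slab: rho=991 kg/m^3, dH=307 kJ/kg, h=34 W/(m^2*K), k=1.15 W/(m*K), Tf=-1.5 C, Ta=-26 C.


dT = -1.5 - (-26) = 24.5 K
term1 = a/(2h) = 0.118/(2*34) = 0.001735294118
term2 = a^2/(8k) = 0.118^2/(8*1.15) = 0.001513478261
t = rho*dH*1000/dT * (term1 + term2)
t = 991*307*1000/24.5 * (0.001735294118 + 0.001513478261)
t = 40343 s

40343


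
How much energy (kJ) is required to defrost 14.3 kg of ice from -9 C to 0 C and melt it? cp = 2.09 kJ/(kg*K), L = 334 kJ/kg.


Sensible heat = cp * dT = 2.09 * 9 = 18.81 kJ/kg
Total per kg = 18.81 + 334 = 352.81 kJ/kg
Q = m * total = 14.3 * 352.81
Q = 5045.2 kJ

5045.2


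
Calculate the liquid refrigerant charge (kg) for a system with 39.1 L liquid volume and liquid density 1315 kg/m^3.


Charge = V * rho / 1000
Charge = 39.1 * 1315 / 1000
Charge = 51.42 kg

51.42


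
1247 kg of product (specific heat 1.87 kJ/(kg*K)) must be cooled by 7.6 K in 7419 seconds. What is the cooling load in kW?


Q = m * cp * dT / t
Q = 1247 * 1.87 * 7.6 / 7419
Q = 2.389 kW

2.389


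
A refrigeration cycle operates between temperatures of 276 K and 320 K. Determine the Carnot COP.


dT = 320 - 276 = 44 K
COP_carnot = T_cold / dT = 276 / 44
COP_carnot = 6.273

6.273


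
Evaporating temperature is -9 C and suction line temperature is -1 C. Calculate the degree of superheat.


Superheat = T_suction - T_evap
Superheat = -1 - (-9)
Superheat = 8 K

8


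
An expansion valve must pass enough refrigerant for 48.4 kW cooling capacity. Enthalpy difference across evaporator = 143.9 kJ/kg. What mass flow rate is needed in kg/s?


m_dot = Q / dh
m_dot = 48.4 / 143.9
m_dot = 0.3363 kg/s

0.3363


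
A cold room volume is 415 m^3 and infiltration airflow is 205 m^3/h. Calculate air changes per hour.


ACH = flow / volume
ACH = 205 / 415
ACH = 0.494

0.494


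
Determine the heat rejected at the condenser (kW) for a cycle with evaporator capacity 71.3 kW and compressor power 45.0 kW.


Q_cond = Q_evap + W
Q_cond = 71.3 + 45.0
Q_cond = 116.3 kW

116.3


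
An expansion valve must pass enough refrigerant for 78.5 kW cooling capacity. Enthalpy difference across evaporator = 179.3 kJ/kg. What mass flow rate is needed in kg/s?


m_dot = Q / dh
m_dot = 78.5 / 179.3
m_dot = 0.4378 kg/s

0.4378


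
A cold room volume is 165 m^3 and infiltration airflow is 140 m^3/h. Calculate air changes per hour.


ACH = flow / volume
ACH = 140 / 165
ACH = 0.848

0.848


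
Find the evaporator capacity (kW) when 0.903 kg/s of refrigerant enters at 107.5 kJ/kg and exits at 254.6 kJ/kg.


dh = 254.6 - 107.5 = 147.1 kJ/kg
Q_evap = m_dot * dh = 0.903 * 147.1
Q_evap = 132.83 kW

132.83


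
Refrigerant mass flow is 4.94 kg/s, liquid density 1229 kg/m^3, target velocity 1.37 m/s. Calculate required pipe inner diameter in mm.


A = m_dot / (rho * v) = 4.94 / (1229 * 1.37) = 0.002933962096 m^2
d = sqrt(4*A/pi) * 1000
d = 61.1 mm

61.1


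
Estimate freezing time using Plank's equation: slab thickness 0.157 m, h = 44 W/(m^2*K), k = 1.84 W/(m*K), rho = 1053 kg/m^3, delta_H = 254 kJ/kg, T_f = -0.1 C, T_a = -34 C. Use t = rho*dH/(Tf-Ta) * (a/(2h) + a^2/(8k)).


dT = -0.1 - (-34) = 33.9 K
term1 = a/(2h) = 0.157/(2*44) = 0.001784090909
term2 = a^2/(8k) = 0.157^2/(8*1.84) = 0.001674524457
t = rho*dH*1000/dT * (term1 + term2)
t = 1053*254*1000/33.9 * (0.001784090909 + 0.001674524457)
t = 27288 s

27288


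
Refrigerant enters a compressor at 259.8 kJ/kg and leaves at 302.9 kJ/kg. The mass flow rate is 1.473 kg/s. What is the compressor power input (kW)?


dh = 302.9 - 259.8 = 43.1 kJ/kg
W = m_dot * dh = 1.473 * 43.1 = 63.49 kW

63.49


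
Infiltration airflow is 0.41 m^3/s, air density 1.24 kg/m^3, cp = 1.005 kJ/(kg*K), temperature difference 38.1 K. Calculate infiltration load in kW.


Q = V_dot * rho * cp * dT
Q = 0.41 * 1.24 * 1.005 * 38.1
Q = 19.467 kW

19.467


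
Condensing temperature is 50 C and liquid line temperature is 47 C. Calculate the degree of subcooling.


Subcooling = T_cond - T_liquid
Subcooling = 50 - 47
Subcooling = 3 K

3


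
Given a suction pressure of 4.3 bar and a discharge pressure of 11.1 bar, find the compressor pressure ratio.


PR = P_high / P_low
PR = 11.1 / 4.3
PR = 2.581

2.581


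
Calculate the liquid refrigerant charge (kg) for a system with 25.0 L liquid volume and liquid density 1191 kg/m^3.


Charge = V * rho / 1000
Charge = 25.0 * 1191 / 1000
Charge = 29.78 kg

29.78


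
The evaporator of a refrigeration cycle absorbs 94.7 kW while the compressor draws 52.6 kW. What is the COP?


COP = Q_evap / W
COP = 94.7 / 52.6
COP = 1.8

1.8


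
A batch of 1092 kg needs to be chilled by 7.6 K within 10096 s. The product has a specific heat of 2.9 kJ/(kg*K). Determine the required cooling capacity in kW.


Q = m * cp * dT / t
Q = 1092 * 2.9 * 7.6 / 10096
Q = 2.384 kW

2.384


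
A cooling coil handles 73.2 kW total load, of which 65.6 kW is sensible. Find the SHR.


SHR = Q_sensible / Q_total
SHR = 65.6 / 73.2
SHR = 0.896

0.896


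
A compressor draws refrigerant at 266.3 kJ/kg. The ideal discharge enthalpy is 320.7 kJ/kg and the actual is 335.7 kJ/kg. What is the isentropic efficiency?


dh_ideal = 320.7 - 266.3 = 54.4 kJ/kg
dh_actual = 335.7 - 266.3 = 69.4 kJ/kg
eta_s = dh_ideal / dh_actual = 54.4 / 69.4
eta_s = 0.7839

0.7839


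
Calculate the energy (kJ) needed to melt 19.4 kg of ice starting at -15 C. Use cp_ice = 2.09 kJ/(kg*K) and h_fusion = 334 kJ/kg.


Sensible heat = cp * dT = 2.09 * 15 = 31.35 kJ/kg
Total per kg = 31.35 + 334 = 365.35 kJ/kg
Q = m * total = 19.4 * 365.35
Q = 7087.8 kJ

7087.8


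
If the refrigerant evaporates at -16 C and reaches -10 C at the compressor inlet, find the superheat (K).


Superheat = T_suction - T_evap
Superheat = -10 - (-16)
Superheat = 6 K

6


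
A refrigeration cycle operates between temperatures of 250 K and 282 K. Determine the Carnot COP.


dT = 282 - 250 = 32 K
COP_carnot = T_cold / dT = 250 / 32
COP_carnot = 7.813

7.813


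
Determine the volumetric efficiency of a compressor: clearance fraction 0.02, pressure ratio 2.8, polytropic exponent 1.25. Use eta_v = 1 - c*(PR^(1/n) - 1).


PR^(1/n) = 2.8^(1/1.25) = 2.27890607
eta_v = 1 - 0.02 * (2.27890607 - 1)
eta_v = 0.9744

0.9744


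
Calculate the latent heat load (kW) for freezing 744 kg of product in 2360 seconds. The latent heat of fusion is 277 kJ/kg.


Q_lat = m * h_fg / t
Q_lat = 744 * 277 / 2360
Q_lat = 87.33 kW

87.33


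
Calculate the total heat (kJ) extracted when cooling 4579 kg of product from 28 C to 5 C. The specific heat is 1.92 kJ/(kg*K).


dT = 28 - (5) = 23 K
Q = m * cp * dT = 4579 * 1.92 * 23
Q = 202209 kJ

202209
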